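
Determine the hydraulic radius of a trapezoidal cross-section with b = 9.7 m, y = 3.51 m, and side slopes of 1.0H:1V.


For a trapezoidal section with side slope z:
A = (b + z*y)*y = (9.7 + 1.0*3.51)*3.51 = 46.367 m^2.
P = b + 2*y*sqrt(1 + z^2) = 9.7 + 2*3.51*sqrt(1 + 1.0^2) = 19.628 m.
R = A/P = 46.367 / 19.628 = 2.3623 m.

2.3623


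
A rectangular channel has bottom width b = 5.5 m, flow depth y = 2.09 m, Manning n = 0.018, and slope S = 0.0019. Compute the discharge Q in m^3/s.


For a rectangular channel, the cross-sectional area A = b * y = 5.5 * 2.09 = 11.49 m^2.
The wetted perimeter P = b + 2y = 5.5 + 2*2.09 = 9.68 m.
Hydraulic radius R = A/P = 11.49/9.68 = 1.1875 m.
Velocity V = (1/n)*R^(2/3)*S^(1/2) = (1/0.018)*1.1875^(2/3)*0.0019^(1/2) = 2.7156 m/s.
Discharge Q = A * V = 11.49 * 2.7156 = 31.215 m^3/s.

31.215


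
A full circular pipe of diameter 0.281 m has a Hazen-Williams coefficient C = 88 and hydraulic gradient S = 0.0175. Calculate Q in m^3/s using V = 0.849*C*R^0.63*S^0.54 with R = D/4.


For a full circular pipe, R = D/4 = 0.281/4 = 0.0703 m.
V = 0.849 * 88 * 0.0703^0.63 * 0.0175^0.54
  = 0.849 * 88 * 0.187667 * 0.112523
  = 1.5777 m/s.
Pipe area A = pi*D^2/4 = pi*0.281^2/4 = 0.062 m^2.
Q = A * V = 0.062 * 1.5777 = 0.0978 m^3/s.

0.0978


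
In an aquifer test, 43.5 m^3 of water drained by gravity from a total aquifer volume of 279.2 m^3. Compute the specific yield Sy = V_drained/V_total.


Specific yield Sy = Volume drained / Total volume.
Sy = 43.5 / 279.2
   = 0.1558.

0.1558


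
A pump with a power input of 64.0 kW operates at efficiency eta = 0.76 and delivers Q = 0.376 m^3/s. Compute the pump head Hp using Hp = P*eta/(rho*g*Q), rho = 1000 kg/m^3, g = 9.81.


Pump head formula: Hp = P * eta / (rho * g * Q).
Numerator: P * eta = 64.0 * 1000 * 0.76 = 48640.0 W.
Denominator: rho * g * Q = 1000 * 9.81 * 0.376 = 3688.56.
Hp = 48640.0 / 3688.56 = 13.19 m.

13.19


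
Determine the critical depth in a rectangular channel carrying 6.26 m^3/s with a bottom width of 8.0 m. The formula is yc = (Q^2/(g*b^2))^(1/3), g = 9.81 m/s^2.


Using yc = (Q^2 / (g * b^2))^(1/3):
Q^2 = 6.26^2 = 39.19.
g * b^2 = 9.81 * 8.0^2 = 9.81 * 64.0 = 627.84.
Q^2 / (g*b^2) = 39.19 / 627.84 = 0.0624.
yc = 0.0624^(1/3) = 0.3967 m.

0.3967


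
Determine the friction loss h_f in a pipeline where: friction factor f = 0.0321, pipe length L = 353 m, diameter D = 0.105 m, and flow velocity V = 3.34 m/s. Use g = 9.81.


Darcy-Weisbach equation: h_f = f * (L/D) * V^2/(2g).
f * L/D = 0.0321 * 353/0.105 = 107.9171.
V^2/(2g) = 3.34^2 / (2*9.81) = 11.1556 / 19.62 = 0.5686 m.
h_f = 107.9171 * 0.5686 = 61.36 m.

61.36


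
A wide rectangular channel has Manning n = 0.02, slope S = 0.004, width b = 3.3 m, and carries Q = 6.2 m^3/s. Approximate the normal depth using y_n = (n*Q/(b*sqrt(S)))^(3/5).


We use the wide-channel approximation y_n = (n*Q/(b*sqrt(S)))^(3/5).
sqrt(S) = sqrt(0.004) = 0.063246.
Numerator: n*Q = 0.02 * 6.2 = 0.124.
Denominator: b*sqrt(S) = 3.3 * 0.063246 = 0.208712.
arg = 0.5941.
y_n = 0.5941^(3/5) = 0.7317 m.

0.7317


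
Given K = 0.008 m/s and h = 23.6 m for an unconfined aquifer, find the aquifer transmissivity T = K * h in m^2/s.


Transmissivity is defined as T = K * h.
T = 0.008 * 23.6
  = 0.1888 m^2/s.

0.1888


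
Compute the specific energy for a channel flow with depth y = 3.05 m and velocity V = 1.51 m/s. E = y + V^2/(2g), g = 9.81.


Specific energy E = y + V^2/(2g).
Velocity head = V^2/(2g) = 1.51^2 / (2*9.81) = 2.2801 / 19.62 = 0.1162 m.
E = 3.05 + 0.1162 = 3.1662 m.

3.1662


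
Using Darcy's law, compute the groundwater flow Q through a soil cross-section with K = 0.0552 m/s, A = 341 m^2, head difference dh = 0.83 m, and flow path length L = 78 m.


Darcy's law: Q = K * A * i, where i = dh/L.
Hydraulic gradient i = 0.83 / 78 = 0.010641.
Q = 0.0552 * 341 * 0.010641
  = 0.2003 m^3/s.

0.2003


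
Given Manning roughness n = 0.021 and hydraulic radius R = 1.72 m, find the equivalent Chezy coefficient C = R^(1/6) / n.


The Chezy coefficient relates to Manning's n through C = R^(1/6) / n.
R^(1/6) = 1.72^(1/6) = 1.094598.
C = 1.094598 / 0.021 = 52.12 m^(1/2)/s.

52.12


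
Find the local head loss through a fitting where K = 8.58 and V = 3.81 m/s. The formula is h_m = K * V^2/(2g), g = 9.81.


Minor loss formula: h_m = K * V^2/(2g).
V^2 = 3.81^2 = 14.5161.
V^2/(2g) = 14.5161 / 19.62 = 0.7399 m.
h_m = 8.58 * 0.7399 = 6.348 m.

6.348


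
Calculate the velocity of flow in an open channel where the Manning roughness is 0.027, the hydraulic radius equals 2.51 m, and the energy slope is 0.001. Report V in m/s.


Manning's equation gives V = (1/n) * R^(2/3) * S^(1/2).
First, compute R^(2/3) = 2.51^(2/3) = 1.8469.
Next, S^(1/2) = 0.001^(1/2) = 0.031623.
Then 1/n = 1/0.027 = 37.04.
V = 37.04 * 1.8469 * 0.031623 = 2.1631 m/s.

2.1631


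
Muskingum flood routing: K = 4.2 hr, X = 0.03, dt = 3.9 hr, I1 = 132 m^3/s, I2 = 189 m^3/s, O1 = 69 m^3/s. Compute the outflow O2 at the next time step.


Muskingum coefficients:
denom = 2*K*(1-X) + dt = 2*4.2*(1-0.03) + 3.9 = 12.048.
C0 = (dt - 2*K*X)/denom = (3.9 - 2*4.2*0.03)/12.048 = 0.3028.
C1 = (dt + 2*K*X)/denom = (3.9 + 2*4.2*0.03)/12.048 = 0.3446.
C2 = (2*K*(1-X) - dt)/denom = 0.3526.
O2 = C0*I2 + C1*I1 + C2*O1
   = 0.3028*189 + 0.3446*132 + 0.3526*69
   = 127.05 m^3/s.

127.05


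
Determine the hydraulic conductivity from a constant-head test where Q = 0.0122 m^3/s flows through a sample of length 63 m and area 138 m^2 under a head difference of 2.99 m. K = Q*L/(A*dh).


From K = Q*L / (A*dh):
Numerator: Q*L = 0.0122 * 63 = 0.7686.
Denominator: A*dh = 138 * 2.99 = 412.62.
K = 0.7686 / 412.62 = 0.001863 m/s.

0.001863


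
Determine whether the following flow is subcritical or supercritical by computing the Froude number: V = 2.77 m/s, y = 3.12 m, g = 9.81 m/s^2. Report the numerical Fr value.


The Froude number is defined as Fr = V / sqrt(g*y).
g*y = 9.81 * 3.12 = 30.6072.
sqrt(g*y) = sqrt(30.6072) = 5.5324.
Fr = 2.77 / 5.5324 = 0.5007.
Since Fr < 1, the flow is subcritical.

0.5007


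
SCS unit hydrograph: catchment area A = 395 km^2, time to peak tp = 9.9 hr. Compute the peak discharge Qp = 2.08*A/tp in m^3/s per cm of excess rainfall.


SCS formula: Qp = 2.08 * A / tp.
Qp = 2.08 * 395 / 9.9
   = 821.6 / 9.9
   = 82.99 m^3/s per cm.

82.99


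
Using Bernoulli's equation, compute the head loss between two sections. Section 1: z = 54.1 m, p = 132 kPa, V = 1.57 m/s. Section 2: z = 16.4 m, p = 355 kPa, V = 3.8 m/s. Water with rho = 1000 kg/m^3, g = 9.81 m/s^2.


Total head at each section: H = z + p/(rho*g) + V^2/(2g).
H1 = 54.1 + 132*1000/(1000*9.81) + 1.57^2/(2*9.81)
   = 54.1 + 13.456 + 0.1256
   = 67.681 m.
H2 = 16.4 + 355*1000/(1000*9.81) + 3.8^2/(2*9.81)
   = 16.4 + 36.188 + 0.736
   = 53.324 m.
h_L = H1 - H2 = 67.681 - 53.324 = 14.358 m.

14.358


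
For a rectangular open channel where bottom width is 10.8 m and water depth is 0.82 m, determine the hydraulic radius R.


For a rectangular section:
Flow area A = b * y = 10.8 * 0.82 = 8.86 m^2.
Wetted perimeter P = b + 2y = 10.8 + 2*0.82 = 12.44 m.
Hydraulic radius R = A/P = 8.86 / 12.44 = 0.7119 m.

0.7119


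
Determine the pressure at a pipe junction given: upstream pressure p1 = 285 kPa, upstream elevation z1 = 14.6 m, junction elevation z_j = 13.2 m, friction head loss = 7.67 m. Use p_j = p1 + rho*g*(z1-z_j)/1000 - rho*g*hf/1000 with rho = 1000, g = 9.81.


Junction pressure: p_j = p1 + rho*g*(z1 - z_j)/1000 - rho*g*hf/1000.
Elevation term = 1000*9.81*(14.6 - 13.2)/1000 = 13.734 kPa.
Friction term = 1000*9.81*7.67/1000 = 75.243 kPa.
p_j = 285 + 13.734 - 75.243 = 223.49 kPa.

223.49


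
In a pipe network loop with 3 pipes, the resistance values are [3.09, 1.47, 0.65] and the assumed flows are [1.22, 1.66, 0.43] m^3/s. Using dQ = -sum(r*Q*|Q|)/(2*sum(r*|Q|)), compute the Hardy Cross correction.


Numerator terms (r*Q*|Q|): 3.09*1.22*|1.22| = 4.5992; 1.47*1.66*|1.66| = 4.0507; 0.65*0.43*|0.43| = 0.1202.
Sum of numerator = 8.7701.
Denominator terms (r*|Q|): 3.09*|1.22| = 3.7698; 1.47*|1.66| = 2.4402; 0.65*|0.43| = 0.2795.
2 * sum of denominator = 2 * 6.4895 = 12.979.
dQ = -8.7701 / 12.979 = -0.6757 m^3/s.

-0.6757


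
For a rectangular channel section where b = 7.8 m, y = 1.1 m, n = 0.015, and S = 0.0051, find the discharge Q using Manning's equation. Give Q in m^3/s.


For a rectangular channel, the cross-sectional area A = b * y = 7.8 * 1.1 = 8.58 m^2.
The wetted perimeter P = b + 2y = 7.8 + 2*1.1 = 10.0 m.
Hydraulic radius R = A/P = 8.58/10.0 = 0.858 m.
Velocity V = (1/n)*R^(2/3)*S^(1/2) = (1/0.015)*0.858^(2/3)*0.0051^(1/2) = 4.2988 m/s.
Discharge Q = A * V = 8.58 * 4.2988 = 36.884 m^3/s.

36.884


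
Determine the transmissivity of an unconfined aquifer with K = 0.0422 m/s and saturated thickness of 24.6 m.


Transmissivity is defined as T = K * h.
T = 0.0422 * 24.6
  = 1.0381 m^2/s.

1.0381


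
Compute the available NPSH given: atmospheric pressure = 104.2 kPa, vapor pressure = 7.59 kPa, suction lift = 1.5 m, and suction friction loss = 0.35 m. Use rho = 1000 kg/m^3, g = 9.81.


NPSHa = p_atm/(rho*g) - z_s - hf_s - p_vap/(rho*g).
p_atm/(rho*g) = 104.2*1000 / (1000*9.81) = 10.622 m.
p_vap/(rho*g) = 7.59*1000 / (1000*9.81) = 0.774 m.
NPSHa = 10.622 - 1.5 - 0.35 - 0.774
      = 8.0 m.

8.0


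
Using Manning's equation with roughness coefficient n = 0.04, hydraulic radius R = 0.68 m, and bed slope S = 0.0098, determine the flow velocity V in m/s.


Manning's equation gives V = (1/n) * R^(2/3) * S^(1/2).
First, compute R^(2/3) = 0.68^(2/3) = 0.7733.
Next, S^(1/2) = 0.0098^(1/2) = 0.098995.
Then 1/n = 1/0.04 = 25.0.
V = 25.0 * 0.7733 * 0.098995 = 1.9138 m/s.

1.9138


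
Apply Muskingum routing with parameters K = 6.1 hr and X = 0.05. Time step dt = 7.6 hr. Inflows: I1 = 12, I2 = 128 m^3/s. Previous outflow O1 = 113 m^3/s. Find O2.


Muskingum coefficients:
denom = 2*K*(1-X) + dt = 2*6.1*(1-0.05) + 7.6 = 19.19.
C0 = (dt - 2*K*X)/denom = (7.6 - 2*6.1*0.05)/19.19 = 0.3643.
C1 = (dt + 2*K*X)/denom = (7.6 + 2*6.1*0.05)/19.19 = 0.4278.
C2 = (2*K*(1-X) - dt)/denom = 0.2079.
O2 = C0*I2 + C1*I1 + C2*O1
   = 0.3643*128 + 0.4278*12 + 0.2079*113
   = 75.25 m^3/s.

75.25


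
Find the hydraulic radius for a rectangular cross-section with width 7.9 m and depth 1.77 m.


For a rectangular section:
Flow area A = b * y = 7.9 * 1.77 = 13.98 m^2.
Wetted perimeter P = b + 2y = 7.9 + 2*1.77 = 11.44 m.
Hydraulic radius R = A/P = 13.98 / 11.44 = 1.2223 m.

1.2223


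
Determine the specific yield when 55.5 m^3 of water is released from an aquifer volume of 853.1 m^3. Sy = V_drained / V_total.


Specific yield Sy = Volume drained / Total volume.
Sy = 55.5 / 853.1
   = 0.0651.

0.0651


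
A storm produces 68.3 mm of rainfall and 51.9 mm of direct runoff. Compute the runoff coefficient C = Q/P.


The runoff coefficient C = runoff depth / rainfall depth.
C = 51.9 / 68.3
  = 0.7599.

0.7599


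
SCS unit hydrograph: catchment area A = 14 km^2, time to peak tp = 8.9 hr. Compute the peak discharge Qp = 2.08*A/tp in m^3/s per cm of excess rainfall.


SCS formula: Qp = 2.08 * A / tp.
Qp = 2.08 * 14 / 8.9
   = 29.12 / 8.9
   = 3.27 m^3/s per cm.

3.27


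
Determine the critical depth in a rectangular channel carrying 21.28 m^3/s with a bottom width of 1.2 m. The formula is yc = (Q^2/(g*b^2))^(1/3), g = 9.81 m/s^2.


Using yc = (Q^2 / (g * b^2))^(1/3):
Q^2 = 21.28^2 = 452.84.
g * b^2 = 9.81 * 1.2^2 = 9.81 * 1.44 = 14.13.
Q^2 / (g*b^2) = 452.84 / 14.13 = 32.0481.
yc = 32.0481^(1/3) = 3.1767 m.

3.1767


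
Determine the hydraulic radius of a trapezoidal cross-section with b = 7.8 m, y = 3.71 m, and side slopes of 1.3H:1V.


For a trapezoidal section with side slope z:
A = (b + z*y)*y = (7.8 + 1.3*3.71)*3.71 = 46.831 m^2.
P = b + 2*y*sqrt(1 + z^2) = 7.8 + 2*3.71*sqrt(1 + 1.3^2) = 19.97 m.
R = A/P = 46.831 / 19.97 = 2.3451 m.

2.3451


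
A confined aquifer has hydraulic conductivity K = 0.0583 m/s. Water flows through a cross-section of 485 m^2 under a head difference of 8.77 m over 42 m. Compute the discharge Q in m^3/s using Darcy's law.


Darcy's law: Q = K * A * i, where i = dh/L.
Hydraulic gradient i = 8.77 / 42 = 0.20881.
Q = 0.0583 * 485 * 0.20881
  = 5.9042 m^3/s.

5.9042


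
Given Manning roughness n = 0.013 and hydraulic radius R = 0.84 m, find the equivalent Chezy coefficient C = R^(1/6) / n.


The Chezy coefficient relates to Manning's n through C = R^(1/6) / n.
R^(1/6) = 0.84^(1/6) = 0.971359.
C = 0.971359 / 0.013 = 74.72 m^(1/2)/s.

74.72


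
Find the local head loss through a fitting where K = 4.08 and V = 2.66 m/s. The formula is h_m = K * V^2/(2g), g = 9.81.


Minor loss formula: h_m = K * V^2/(2g).
V^2 = 2.66^2 = 7.0756.
V^2/(2g) = 7.0756 / 19.62 = 0.3606 m.
h_m = 4.08 * 0.3606 = 1.4714 m.

1.4714


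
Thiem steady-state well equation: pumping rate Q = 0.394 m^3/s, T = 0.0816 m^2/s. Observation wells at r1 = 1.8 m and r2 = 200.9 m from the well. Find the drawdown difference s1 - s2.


Thiem equation: s1 - s2 = Q/(2*pi*T) * ln(r2/r1).
ln(r2/r1) = ln(200.9/1.8) = 4.715.
Q/(2*pi*T) = 0.394 / (2*pi*0.0816) = 0.394 / 0.5127 = 0.7685.
s1 - s2 = 0.7685 * 4.715 = 3.6233 m.

3.6233


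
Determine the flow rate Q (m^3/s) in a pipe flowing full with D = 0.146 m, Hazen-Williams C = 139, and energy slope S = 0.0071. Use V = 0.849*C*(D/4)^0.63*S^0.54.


For a full circular pipe, R = D/4 = 0.146/4 = 0.0365 m.
V = 0.849 * 139 * 0.0365^0.63 * 0.0071^0.54
  = 0.849 * 139 * 0.124235 * 0.069132
  = 1.0136 m/s.
Pipe area A = pi*D^2/4 = pi*0.146^2/4 = 0.0167 m^2.
Q = A * V = 0.0167 * 1.0136 = 0.017 m^3/s.

0.017


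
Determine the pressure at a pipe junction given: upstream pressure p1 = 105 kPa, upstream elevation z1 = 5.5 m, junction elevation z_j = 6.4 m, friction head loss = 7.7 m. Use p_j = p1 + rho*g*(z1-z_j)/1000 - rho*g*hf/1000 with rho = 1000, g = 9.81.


Junction pressure: p_j = p1 + rho*g*(z1 - z_j)/1000 - rho*g*hf/1000.
Elevation term = 1000*9.81*(5.5 - 6.4)/1000 = -8.829 kPa.
Friction term = 1000*9.81*7.7/1000 = 75.537 kPa.
p_j = 105 + -8.829 - 75.537 = 20.63 kPa.

20.63


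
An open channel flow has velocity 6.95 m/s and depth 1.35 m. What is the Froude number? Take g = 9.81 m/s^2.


The Froude number is defined as Fr = V / sqrt(g*y).
g*y = 9.81 * 1.35 = 13.2435.
sqrt(g*y) = sqrt(13.2435) = 3.6392.
Fr = 6.95 / 3.6392 = 1.9098.

1.9098


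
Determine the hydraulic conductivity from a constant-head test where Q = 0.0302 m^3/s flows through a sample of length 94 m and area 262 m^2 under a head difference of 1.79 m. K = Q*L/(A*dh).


From K = Q*L / (A*dh):
Numerator: Q*L = 0.0302 * 94 = 2.8388.
Denominator: A*dh = 262 * 1.79 = 468.98.
K = 2.8388 / 468.98 = 0.006053 m/s.

0.006053


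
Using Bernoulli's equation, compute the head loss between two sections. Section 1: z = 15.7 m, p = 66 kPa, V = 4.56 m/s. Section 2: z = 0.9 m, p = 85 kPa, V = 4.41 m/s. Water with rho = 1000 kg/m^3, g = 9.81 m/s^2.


Total head at each section: H = z + p/(rho*g) + V^2/(2g).
H1 = 15.7 + 66*1000/(1000*9.81) + 4.56^2/(2*9.81)
   = 15.7 + 6.728 + 1.0598
   = 23.488 m.
H2 = 0.9 + 85*1000/(1000*9.81) + 4.41^2/(2*9.81)
   = 0.9 + 8.665 + 0.9912
   = 10.556 m.
h_L = H1 - H2 = 23.488 - 10.556 = 12.932 m.

12.932


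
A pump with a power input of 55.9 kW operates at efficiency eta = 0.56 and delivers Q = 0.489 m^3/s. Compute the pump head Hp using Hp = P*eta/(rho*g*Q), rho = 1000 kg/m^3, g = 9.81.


Pump head formula: Hp = P * eta / (rho * g * Q).
Numerator: P * eta = 55.9 * 1000 * 0.56 = 31304.0 W.
Denominator: rho * g * Q = 1000 * 9.81 * 0.489 = 4797.09.
Hp = 31304.0 / 4797.09 = 6.53 m.

6.53


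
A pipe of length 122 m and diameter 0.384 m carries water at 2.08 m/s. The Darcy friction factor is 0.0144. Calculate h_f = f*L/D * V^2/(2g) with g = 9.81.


Darcy-Weisbach equation: h_f = f * (L/D) * V^2/(2g).
f * L/D = 0.0144 * 122/0.384 = 4.575.
V^2/(2g) = 2.08^2 / (2*9.81) = 4.3264 / 19.62 = 0.2205 m.
h_f = 4.575 * 0.2205 = 1.009 m.

1.009


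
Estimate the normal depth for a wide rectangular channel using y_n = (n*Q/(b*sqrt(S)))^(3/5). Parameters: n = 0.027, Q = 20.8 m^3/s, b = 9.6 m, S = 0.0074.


We use the wide-channel approximation y_n = (n*Q/(b*sqrt(S)))^(3/5).
sqrt(S) = sqrt(0.0074) = 0.086023.
Numerator: n*Q = 0.027 * 20.8 = 0.5616.
Denominator: b*sqrt(S) = 9.6 * 0.086023 = 0.825821.
arg = 0.68.
y_n = 0.68^(3/5) = 0.7935 m.

0.7935


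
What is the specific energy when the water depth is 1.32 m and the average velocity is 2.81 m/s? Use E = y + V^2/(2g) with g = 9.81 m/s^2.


Specific energy E = y + V^2/(2g).
Velocity head = V^2/(2g) = 2.81^2 / (2*9.81) = 7.8961 / 19.62 = 0.4025 m.
E = 1.32 + 0.4025 = 1.7225 m.

1.7225


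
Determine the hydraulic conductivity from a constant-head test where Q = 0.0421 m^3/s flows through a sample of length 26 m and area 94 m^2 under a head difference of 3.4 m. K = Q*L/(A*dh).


From K = Q*L / (A*dh):
Numerator: Q*L = 0.0421 * 26 = 1.0946.
Denominator: A*dh = 94 * 3.4 = 319.6.
K = 1.0946 / 319.6 = 0.003425 m/s.

0.003425


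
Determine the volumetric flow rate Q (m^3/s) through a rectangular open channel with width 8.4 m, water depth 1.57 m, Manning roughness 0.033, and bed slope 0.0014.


For a rectangular channel, the cross-sectional area A = b * y = 8.4 * 1.57 = 13.19 m^2.
The wetted perimeter P = b + 2y = 8.4 + 2*1.57 = 11.54 m.
Hydraulic radius R = A/P = 13.19/11.54 = 1.1428 m.
Velocity V = (1/n)*R^(2/3)*S^(1/2) = (1/0.033)*1.1428^(2/3)*0.0014^(1/2) = 1.2394 m/s.
Discharge Q = A * V = 13.19 * 1.2394 = 16.345 m^3/s.

16.345


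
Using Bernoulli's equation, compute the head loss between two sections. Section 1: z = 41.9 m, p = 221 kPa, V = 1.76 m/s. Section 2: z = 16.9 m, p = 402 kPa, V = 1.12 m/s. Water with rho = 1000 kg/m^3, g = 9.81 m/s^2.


Total head at each section: H = z + p/(rho*g) + V^2/(2g).
H1 = 41.9 + 221*1000/(1000*9.81) + 1.76^2/(2*9.81)
   = 41.9 + 22.528 + 0.1579
   = 64.586 m.
H2 = 16.9 + 402*1000/(1000*9.81) + 1.12^2/(2*9.81)
   = 16.9 + 40.979 + 0.0639
   = 57.943 m.
h_L = H1 - H2 = 64.586 - 57.943 = 6.643 m.

6.643


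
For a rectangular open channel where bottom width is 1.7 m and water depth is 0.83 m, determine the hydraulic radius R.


For a rectangular section:
Flow area A = b * y = 1.7 * 0.83 = 1.41 m^2.
Wetted perimeter P = b + 2y = 1.7 + 2*0.83 = 3.36 m.
Hydraulic radius R = A/P = 1.41 / 3.36 = 0.4199 m.

0.4199


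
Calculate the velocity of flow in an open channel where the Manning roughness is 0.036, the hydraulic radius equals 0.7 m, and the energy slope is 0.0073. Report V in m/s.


Manning's equation gives V = (1/n) * R^(2/3) * S^(1/2).
First, compute R^(2/3) = 0.7^(2/3) = 0.7884.
Next, S^(1/2) = 0.0073^(1/2) = 0.08544.
Then 1/n = 1/0.036 = 27.78.
V = 27.78 * 0.7884 * 0.08544 = 1.8711 m/s.

1.8711


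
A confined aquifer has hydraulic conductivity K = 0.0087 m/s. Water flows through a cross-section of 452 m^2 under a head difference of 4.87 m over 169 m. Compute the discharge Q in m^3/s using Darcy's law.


Darcy's law: Q = K * A * i, where i = dh/L.
Hydraulic gradient i = 4.87 / 169 = 0.028817.
Q = 0.0087 * 452 * 0.028817
  = 0.1133 m^3/s.

0.1133


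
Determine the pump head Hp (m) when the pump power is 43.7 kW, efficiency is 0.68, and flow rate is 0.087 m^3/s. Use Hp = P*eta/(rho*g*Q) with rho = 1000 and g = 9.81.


Pump head formula: Hp = P * eta / (rho * g * Q).
Numerator: P * eta = 43.7 * 1000 * 0.68 = 29716.0 W.
Denominator: rho * g * Q = 1000 * 9.81 * 0.087 = 853.47.
Hp = 29716.0 / 853.47 = 34.82 m.

34.82


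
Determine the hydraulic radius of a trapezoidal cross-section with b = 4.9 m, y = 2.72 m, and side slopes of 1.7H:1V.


For a trapezoidal section with side slope z:
A = (b + z*y)*y = (4.9 + 1.7*2.72)*2.72 = 25.905 m^2.
P = b + 2*y*sqrt(1 + z^2) = 4.9 + 2*2.72*sqrt(1 + 1.7^2) = 15.629 m.
R = A/P = 25.905 / 15.629 = 1.6575 m.

1.6575


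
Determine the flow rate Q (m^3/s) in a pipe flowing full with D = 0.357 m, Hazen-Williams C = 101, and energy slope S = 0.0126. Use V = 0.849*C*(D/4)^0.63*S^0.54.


For a full circular pipe, R = D/4 = 0.357/4 = 0.0892 m.
V = 0.849 * 101 * 0.0892^0.63 * 0.0126^0.54
  = 0.849 * 101 * 0.218214 * 0.094232
  = 1.7632 m/s.
Pipe area A = pi*D^2/4 = pi*0.357^2/4 = 0.1001 m^2.
Q = A * V = 0.1001 * 1.7632 = 0.1765 m^3/s.

0.1765


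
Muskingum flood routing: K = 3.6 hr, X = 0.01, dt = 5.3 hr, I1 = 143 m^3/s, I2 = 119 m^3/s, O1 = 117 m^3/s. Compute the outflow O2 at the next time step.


Muskingum coefficients:
denom = 2*K*(1-X) + dt = 2*3.6*(1-0.01) + 5.3 = 12.428.
C0 = (dt - 2*K*X)/denom = (5.3 - 2*3.6*0.01)/12.428 = 0.4207.
C1 = (dt + 2*K*X)/denom = (5.3 + 2*3.6*0.01)/12.428 = 0.4322.
C2 = (2*K*(1-X) - dt)/denom = 0.1471.
O2 = C0*I2 + C1*I1 + C2*O1
   = 0.4207*119 + 0.4322*143 + 0.1471*117
   = 129.08 m^3/s.

129.08


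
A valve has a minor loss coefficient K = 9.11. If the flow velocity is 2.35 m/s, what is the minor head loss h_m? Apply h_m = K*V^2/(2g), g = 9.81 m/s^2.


Minor loss formula: h_m = K * V^2/(2g).
V^2 = 2.35^2 = 5.5225.
V^2/(2g) = 5.5225 / 19.62 = 0.2815 m.
h_m = 9.11 * 0.2815 = 2.5642 m.

2.5642


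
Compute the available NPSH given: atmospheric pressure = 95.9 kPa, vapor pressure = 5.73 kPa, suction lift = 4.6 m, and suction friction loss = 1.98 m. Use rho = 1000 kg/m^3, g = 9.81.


NPSHa = p_atm/(rho*g) - z_s - hf_s - p_vap/(rho*g).
p_atm/(rho*g) = 95.9*1000 / (1000*9.81) = 9.776 m.
p_vap/(rho*g) = 5.73*1000 / (1000*9.81) = 0.584 m.
NPSHa = 9.776 - 4.6 - 1.98 - 0.584
      = 2.61 m.

2.61


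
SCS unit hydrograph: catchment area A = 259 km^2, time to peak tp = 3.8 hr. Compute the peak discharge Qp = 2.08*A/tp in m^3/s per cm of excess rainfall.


SCS formula: Qp = 2.08 * A / tp.
Qp = 2.08 * 259 / 3.8
   = 538.72 / 3.8
   = 141.77 m^3/s per cm.

141.77


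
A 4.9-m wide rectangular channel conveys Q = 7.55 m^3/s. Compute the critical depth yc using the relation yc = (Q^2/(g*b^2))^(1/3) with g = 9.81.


Using yc = (Q^2 / (g * b^2))^(1/3):
Q^2 = 7.55^2 = 57.0.
g * b^2 = 9.81 * 4.9^2 = 9.81 * 24.01 = 235.54.
Q^2 / (g*b^2) = 57.0 / 235.54 = 0.242.
yc = 0.242^(1/3) = 0.6232 m.

0.6232


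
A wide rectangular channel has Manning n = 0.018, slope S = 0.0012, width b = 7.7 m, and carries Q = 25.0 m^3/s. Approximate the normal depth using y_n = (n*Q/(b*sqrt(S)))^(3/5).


We use the wide-channel approximation y_n = (n*Q/(b*sqrt(S)))^(3/5).
sqrt(S) = sqrt(0.0012) = 0.034641.
Numerator: n*Q = 0.018 * 25.0 = 0.45.
Denominator: b*sqrt(S) = 7.7 * 0.034641 = 0.266736.
arg = 1.6871.
y_n = 1.6871^(3/5) = 1.3686 m.

1.3686


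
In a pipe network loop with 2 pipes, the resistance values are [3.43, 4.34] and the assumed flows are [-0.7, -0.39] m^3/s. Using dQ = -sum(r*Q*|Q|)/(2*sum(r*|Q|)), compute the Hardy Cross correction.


Numerator terms (r*Q*|Q|): 3.43*-0.7*|-0.7| = -1.6807; 4.34*-0.39*|-0.39| = -0.6601.
Sum of numerator = -2.3408.
Denominator terms (r*|Q|): 3.43*|-0.7| = 2.401; 4.34*|-0.39| = 1.6926.
2 * sum of denominator = 2 * 4.0936 = 8.1872.
dQ = --2.3408 / 8.1872 = 0.2859 m^3/s.

0.2859


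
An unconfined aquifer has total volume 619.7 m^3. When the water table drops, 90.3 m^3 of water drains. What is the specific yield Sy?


Specific yield Sy = Volume drained / Total volume.
Sy = 90.3 / 619.7
   = 0.1457.

0.1457


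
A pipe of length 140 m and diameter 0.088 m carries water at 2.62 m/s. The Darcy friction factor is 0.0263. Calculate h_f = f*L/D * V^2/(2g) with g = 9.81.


Darcy-Weisbach equation: h_f = f * (L/D) * V^2/(2g).
f * L/D = 0.0263 * 140/0.088 = 41.8409.
V^2/(2g) = 2.62^2 / (2*9.81) = 6.8644 / 19.62 = 0.3499 m.
h_f = 41.8409 * 0.3499 = 14.639 m.

14.639


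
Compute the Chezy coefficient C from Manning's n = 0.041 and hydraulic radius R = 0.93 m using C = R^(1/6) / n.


The Chezy coefficient relates to Manning's n through C = R^(1/6) / n.
R^(1/6) = 0.93^(1/6) = 0.987978.
C = 0.987978 / 0.041 = 24.1 m^(1/2)/s.

24.1


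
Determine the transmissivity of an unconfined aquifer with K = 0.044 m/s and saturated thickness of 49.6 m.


Transmissivity is defined as T = K * h.
T = 0.044 * 49.6
  = 2.1824 m^2/s.

2.1824


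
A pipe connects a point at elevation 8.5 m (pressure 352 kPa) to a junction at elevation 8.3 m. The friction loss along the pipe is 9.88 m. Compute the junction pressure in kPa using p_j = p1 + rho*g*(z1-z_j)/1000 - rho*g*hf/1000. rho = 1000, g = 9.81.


Junction pressure: p_j = p1 + rho*g*(z1 - z_j)/1000 - rho*g*hf/1000.
Elevation term = 1000*9.81*(8.5 - 8.3)/1000 = 1.962 kPa.
Friction term = 1000*9.81*9.88/1000 = 96.923 kPa.
p_j = 352 + 1.962 - 96.923 = 257.04 kPa.

257.04


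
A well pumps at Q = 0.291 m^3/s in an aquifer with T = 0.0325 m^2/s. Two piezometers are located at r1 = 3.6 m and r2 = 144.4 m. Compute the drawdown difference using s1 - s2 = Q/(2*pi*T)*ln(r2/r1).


Thiem equation: s1 - s2 = Q/(2*pi*T) * ln(r2/r1).
ln(r2/r1) = ln(144.4/3.6) = 3.6917.
Q/(2*pi*T) = 0.291 / (2*pi*0.0325) = 0.291 / 0.2042 = 1.425.
s1 - s2 = 1.425 * 3.6917 = 5.2608 m.

5.2608


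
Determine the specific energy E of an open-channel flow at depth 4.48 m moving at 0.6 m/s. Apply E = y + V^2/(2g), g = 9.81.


Specific energy E = y + V^2/(2g).
Velocity head = V^2/(2g) = 0.6^2 / (2*9.81) = 0.36 / 19.62 = 0.0183 m.
E = 4.48 + 0.0183 = 4.4983 m.

4.4983


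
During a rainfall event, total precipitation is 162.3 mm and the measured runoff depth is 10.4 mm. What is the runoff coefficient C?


The runoff coefficient C = runoff depth / rainfall depth.
C = 10.4 / 162.3
  = 0.0641.

0.0641


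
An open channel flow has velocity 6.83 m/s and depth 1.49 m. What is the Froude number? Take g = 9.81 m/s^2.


The Froude number is defined as Fr = V / sqrt(g*y).
g*y = 9.81 * 1.49 = 14.6169.
sqrt(g*y) = sqrt(14.6169) = 3.8232.
Fr = 6.83 / 3.8232 = 1.7865.

1.7865


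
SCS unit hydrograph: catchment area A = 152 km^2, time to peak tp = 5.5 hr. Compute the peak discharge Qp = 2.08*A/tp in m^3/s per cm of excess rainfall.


SCS formula: Qp = 2.08 * A / tp.
Qp = 2.08 * 152 / 5.5
   = 316.16 / 5.5
   = 57.48 m^3/s per cm.

57.48


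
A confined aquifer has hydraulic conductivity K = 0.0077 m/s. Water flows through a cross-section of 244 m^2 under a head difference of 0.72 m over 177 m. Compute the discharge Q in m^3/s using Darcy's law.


Darcy's law: Q = K * A * i, where i = dh/L.
Hydraulic gradient i = 0.72 / 177 = 0.004068.
Q = 0.0077 * 244 * 0.004068
  = 0.0076 m^3/s.

0.0076


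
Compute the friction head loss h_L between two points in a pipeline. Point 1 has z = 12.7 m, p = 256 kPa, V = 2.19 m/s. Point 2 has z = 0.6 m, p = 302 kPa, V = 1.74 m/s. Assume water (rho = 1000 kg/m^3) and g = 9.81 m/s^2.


Total head at each section: H = z + p/(rho*g) + V^2/(2g).
H1 = 12.7 + 256*1000/(1000*9.81) + 2.19^2/(2*9.81)
   = 12.7 + 26.096 + 0.2444
   = 39.04 m.
H2 = 0.6 + 302*1000/(1000*9.81) + 1.74^2/(2*9.81)
   = 0.6 + 30.785 + 0.1543
   = 31.539 m.
h_L = H1 - H2 = 39.04 - 31.539 = 7.501 m.

7.501


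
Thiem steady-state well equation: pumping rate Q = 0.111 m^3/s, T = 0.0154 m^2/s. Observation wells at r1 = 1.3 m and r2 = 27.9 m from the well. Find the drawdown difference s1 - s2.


Thiem equation: s1 - s2 = Q/(2*pi*T) * ln(r2/r1).
ln(r2/r1) = ln(27.9/1.3) = 3.0663.
Q/(2*pi*T) = 0.111 / (2*pi*0.0154) = 0.111 / 0.0968 = 1.1472.
s1 - s2 = 1.1472 * 3.0663 = 3.5175 m.

3.5175


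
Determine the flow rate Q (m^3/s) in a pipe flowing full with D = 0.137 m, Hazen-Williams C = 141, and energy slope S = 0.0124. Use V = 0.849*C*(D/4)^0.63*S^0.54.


For a full circular pipe, R = D/4 = 0.137/4 = 0.0343 m.
V = 0.849 * 141 * 0.0343^0.63 * 0.0124^0.54
  = 0.849 * 141 * 0.119354 * 0.093422
  = 1.3348 m/s.
Pipe area A = pi*D^2/4 = pi*0.137^2/4 = 0.0147 m^2.
Q = A * V = 0.0147 * 1.3348 = 0.0197 m^3/s.

0.0197


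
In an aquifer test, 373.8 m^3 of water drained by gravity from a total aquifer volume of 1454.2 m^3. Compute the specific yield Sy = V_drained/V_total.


Specific yield Sy = Volume drained / Total volume.
Sy = 373.8 / 1454.2
   = 0.257.

0.257


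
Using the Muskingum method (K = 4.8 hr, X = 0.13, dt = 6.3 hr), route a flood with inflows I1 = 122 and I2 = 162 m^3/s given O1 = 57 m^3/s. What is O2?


Muskingum coefficients:
denom = 2*K*(1-X) + dt = 2*4.8*(1-0.13) + 6.3 = 14.652.
C0 = (dt - 2*K*X)/denom = (6.3 - 2*4.8*0.13)/14.652 = 0.3448.
C1 = (dt + 2*K*X)/denom = (6.3 + 2*4.8*0.13)/14.652 = 0.5152.
C2 = (2*K*(1-X) - dt)/denom = 0.14.
O2 = C0*I2 + C1*I1 + C2*O1
   = 0.3448*162 + 0.5152*122 + 0.14*57
   = 126.69 m^3/s.

126.69


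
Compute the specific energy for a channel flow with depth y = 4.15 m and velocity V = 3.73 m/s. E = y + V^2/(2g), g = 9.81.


Specific energy E = y + V^2/(2g).
Velocity head = V^2/(2g) = 3.73^2 / (2*9.81) = 13.9129 / 19.62 = 0.7091 m.
E = 4.15 + 0.7091 = 4.8591 m.

4.8591


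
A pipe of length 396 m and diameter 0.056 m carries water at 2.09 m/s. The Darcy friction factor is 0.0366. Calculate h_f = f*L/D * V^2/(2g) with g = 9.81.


Darcy-Weisbach equation: h_f = f * (L/D) * V^2/(2g).
f * L/D = 0.0366 * 396/0.056 = 258.8143.
V^2/(2g) = 2.09^2 / (2*9.81) = 4.3681 / 19.62 = 0.2226 m.
h_f = 258.8143 * 0.2226 = 57.621 m.

57.621


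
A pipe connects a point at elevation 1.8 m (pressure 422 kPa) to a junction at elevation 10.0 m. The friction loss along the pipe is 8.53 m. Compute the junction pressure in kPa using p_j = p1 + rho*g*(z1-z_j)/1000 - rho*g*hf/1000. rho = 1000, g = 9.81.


Junction pressure: p_j = p1 + rho*g*(z1 - z_j)/1000 - rho*g*hf/1000.
Elevation term = 1000*9.81*(1.8 - 10.0)/1000 = -80.442 kPa.
Friction term = 1000*9.81*8.53/1000 = 83.679 kPa.
p_j = 422 + -80.442 - 83.679 = 257.88 kPa.

257.88


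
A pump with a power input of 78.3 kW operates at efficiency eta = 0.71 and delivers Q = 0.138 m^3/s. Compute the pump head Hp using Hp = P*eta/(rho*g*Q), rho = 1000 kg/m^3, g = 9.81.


Pump head formula: Hp = P * eta / (rho * g * Q).
Numerator: P * eta = 78.3 * 1000 * 0.71 = 55593.0 W.
Denominator: rho * g * Q = 1000 * 9.81 * 0.138 = 1353.78.
Hp = 55593.0 / 1353.78 = 41.07 m.

41.07


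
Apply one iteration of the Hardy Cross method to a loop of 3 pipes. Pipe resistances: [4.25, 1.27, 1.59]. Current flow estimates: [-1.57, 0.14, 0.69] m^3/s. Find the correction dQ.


Numerator terms (r*Q*|Q|): 4.25*-1.57*|-1.57| = -10.4758; 1.27*0.14*|0.14| = 0.0249; 1.59*0.69*|0.69| = 0.757.
Sum of numerator = -9.6939.
Denominator terms (r*|Q|): 4.25*|-1.57| = 6.6725; 1.27*|0.14| = 0.1778; 1.59*|0.69| = 1.0971.
2 * sum of denominator = 2 * 7.9474 = 15.8948.
dQ = --9.6939 / 15.8948 = 0.6099 m^3/s.

0.6099


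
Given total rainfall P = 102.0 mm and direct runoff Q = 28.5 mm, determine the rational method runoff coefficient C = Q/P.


The runoff coefficient C = runoff depth / rainfall depth.
C = 28.5 / 102.0
  = 0.2794.

0.2794


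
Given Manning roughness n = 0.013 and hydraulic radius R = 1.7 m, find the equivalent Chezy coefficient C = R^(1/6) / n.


The Chezy coefficient relates to Manning's n through C = R^(1/6) / n.
R^(1/6) = 1.7^(1/6) = 1.092467.
C = 1.092467 / 0.013 = 84.04 m^(1/2)/s.

84.04


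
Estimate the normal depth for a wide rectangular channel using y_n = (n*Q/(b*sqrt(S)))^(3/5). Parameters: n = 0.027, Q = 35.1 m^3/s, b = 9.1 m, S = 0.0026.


We use the wide-channel approximation y_n = (n*Q/(b*sqrt(S)))^(3/5).
sqrt(S) = sqrt(0.0026) = 0.05099.
Numerator: n*Q = 0.027 * 35.1 = 0.9477.
Denominator: b*sqrt(S) = 9.1 * 0.05099 = 0.464009.
arg = 2.0424.
y_n = 2.0424^(3/5) = 1.5349 m.

1.5349


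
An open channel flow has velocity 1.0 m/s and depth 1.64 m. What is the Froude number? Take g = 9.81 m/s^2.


The Froude number is defined as Fr = V / sqrt(g*y).
g*y = 9.81 * 1.64 = 16.0884.
sqrt(g*y) = sqrt(16.0884) = 4.011.
Fr = 1.0 / 4.011 = 0.2493.

0.2493


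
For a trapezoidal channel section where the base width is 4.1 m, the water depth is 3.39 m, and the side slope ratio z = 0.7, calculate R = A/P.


For a trapezoidal section with side slope z:
A = (b + z*y)*y = (4.1 + 0.7*3.39)*3.39 = 21.943 m^2.
P = b + 2*y*sqrt(1 + z^2) = 4.1 + 2*3.39*sqrt(1 + 0.7^2) = 12.376 m.
R = A/P = 21.943 / 12.376 = 1.7731 m.

1.7731


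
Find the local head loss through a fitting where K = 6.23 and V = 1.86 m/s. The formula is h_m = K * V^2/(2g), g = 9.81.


Minor loss formula: h_m = K * V^2/(2g).
V^2 = 1.86^2 = 3.4596.
V^2/(2g) = 3.4596 / 19.62 = 0.1763 m.
h_m = 6.23 * 0.1763 = 1.0985 m.

1.0985


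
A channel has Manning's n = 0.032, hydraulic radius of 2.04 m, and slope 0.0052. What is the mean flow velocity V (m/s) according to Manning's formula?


Manning's equation gives V = (1/n) * R^(2/3) * S^(1/2).
First, compute R^(2/3) = 2.04^(2/3) = 1.6085.
Next, S^(1/2) = 0.0052^(1/2) = 0.072111.
Then 1/n = 1/0.032 = 31.25.
V = 31.25 * 1.6085 * 0.072111 = 3.6247 m/s.

3.6247


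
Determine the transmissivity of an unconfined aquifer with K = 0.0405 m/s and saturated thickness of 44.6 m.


Transmissivity is defined as T = K * h.
T = 0.0405 * 44.6
  = 1.8063 m^2/s.

1.8063


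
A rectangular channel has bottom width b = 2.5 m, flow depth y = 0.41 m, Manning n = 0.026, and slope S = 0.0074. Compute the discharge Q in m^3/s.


For a rectangular channel, the cross-sectional area A = b * y = 2.5 * 0.41 = 1.02 m^2.
The wetted perimeter P = b + 2y = 2.5 + 2*0.41 = 3.32 m.
Hydraulic radius R = A/P = 1.02/3.32 = 0.3087 m.
Velocity V = (1/n)*R^(2/3)*S^(1/2) = (1/0.026)*0.3087^(2/3)*0.0074^(1/2) = 1.5114 m/s.
Discharge Q = A * V = 1.02 * 1.5114 = 1.549 m^3/s.

1.549


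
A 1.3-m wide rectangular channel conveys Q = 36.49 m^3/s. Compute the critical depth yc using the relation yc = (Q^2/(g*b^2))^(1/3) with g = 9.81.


Using yc = (Q^2 / (g * b^2))^(1/3):
Q^2 = 36.49^2 = 1331.52.
g * b^2 = 9.81 * 1.3^2 = 9.81 * 1.69 = 16.58.
Q^2 / (g*b^2) = 1331.52 / 16.58 = 80.3088.
yc = 80.3088^(1/3) = 4.3145 m.

4.3145


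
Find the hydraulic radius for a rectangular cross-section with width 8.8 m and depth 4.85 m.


For a rectangular section:
Flow area A = b * y = 8.8 * 4.85 = 42.68 m^2.
Wetted perimeter P = b + 2y = 8.8 + 2*4.85 = 18.5 m.
Hydraulic radius R = A/P = 42.68 / 18.5 = 2.307 m.

2.307


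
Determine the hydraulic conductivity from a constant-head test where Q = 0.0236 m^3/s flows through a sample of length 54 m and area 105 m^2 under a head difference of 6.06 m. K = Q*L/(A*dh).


From K = Q*L / (A*dh):
Numerator: Q*L = 0.0236 * 54 = 1.2744.
Denominator: A*dh = 105 * 6.06 = 636.3.
K = 1.2744 / 636.3 = 0.002003 m/s.

0.002003


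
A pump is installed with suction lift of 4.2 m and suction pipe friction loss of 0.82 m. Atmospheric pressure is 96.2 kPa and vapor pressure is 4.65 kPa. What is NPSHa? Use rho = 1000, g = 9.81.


NPSHa = p_atm/(rho*g) - z_s - hf_s - p_vap/(rho*g).
p_atm/(rho*g) = 96.2*1000 / (1000*9.81) = 9.806 m.
p_vap/(rho*g) = 4.65*1000 / (1000*9.81) = 0.474 m.
NPSHa = 9.806 - 4.2 - 0.82 - 0.474
      = 4.31 m.

4.31


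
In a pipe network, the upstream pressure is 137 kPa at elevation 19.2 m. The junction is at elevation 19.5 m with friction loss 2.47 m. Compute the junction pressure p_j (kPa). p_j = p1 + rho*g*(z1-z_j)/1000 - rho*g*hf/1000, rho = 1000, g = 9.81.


Junction pressure: p_j = p1 + rho*g*(z1 - z_j)/1000 - rho*g*hf/1000.
Elevation term = 1000*9.81*(19.2 - 19.5)/1000 = -2.943 kPa.
Friction term = 1000*9.81*2.47/1000 = 24.231 kPa.
p_j = 137 + -2.943 - 24.231 = 109.83 kPa.

109.83


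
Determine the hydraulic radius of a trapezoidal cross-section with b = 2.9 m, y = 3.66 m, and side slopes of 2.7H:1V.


For a trapezoidal section with side slope z:
A = (b + z*y)*y = (2.9 + 2.7*3.66)*3.66 = 46.782 m^2.
P = b + 2*y*sqrt(1 + z^2) = 2.9 + 2*3.66*sqrt(1 + 2.7^2) = 23.976 m.
R = A/P = 46.782 / 23.976 = 1.9512 m.

1.9512


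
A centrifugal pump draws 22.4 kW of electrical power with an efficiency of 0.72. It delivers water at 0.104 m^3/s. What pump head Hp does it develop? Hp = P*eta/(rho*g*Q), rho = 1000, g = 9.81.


Pump head formula: Hp = P * eta / (rho * g * Q).
Numerator: P * eta = 22.4 * 1000 * 0.72 = 16128.0 W.
Denominator: rho * g * Q = 1000 * 9.81 * 0.104 = 1020.24.
Hp = 16128.0 / 1020.24 = 15.81 m.

15.81


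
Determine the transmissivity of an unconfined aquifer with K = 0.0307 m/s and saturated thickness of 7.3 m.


Transmissivity is defined as T = K * h.
T = 0.0307 * 7.3
  = 0.2241 m^2/s.

0.2241


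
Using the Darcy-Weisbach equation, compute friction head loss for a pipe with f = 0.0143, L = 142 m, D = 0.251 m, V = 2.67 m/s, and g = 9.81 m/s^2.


Darcy-Weisbach equation: h_f = f * (L/D) * V^2/(2g).
f * L/D = 0.0143 * 142/0.251 = 8.09.
V^2/(2g) = 2.67^2 / (2*9.81) = 7.1289 / 19.62 = 0.3633 m.
h_f = 8.09 * 0.3633 = 2.94 m.

2.94


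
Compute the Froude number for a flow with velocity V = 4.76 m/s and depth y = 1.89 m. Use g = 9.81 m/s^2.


The Froude number is defined as Fr = V / sqrt(g*y).
g*y = 9.81 * 1.89 = 18.5409.
sqrt(g*y) = sqrt(18.5409) = 4.3059.
Fr = 4.76 / 4.3059 = 1.1055.

1.1055


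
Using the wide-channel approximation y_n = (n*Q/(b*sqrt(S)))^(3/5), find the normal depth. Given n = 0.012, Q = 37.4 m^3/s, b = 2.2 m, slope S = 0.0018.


We use the wide-channel approximation y_n = (n*Q/(b*sqrt(S)))^(3/5).
sqrt(S) = sqrt(0.0018) = 0.042426.
Numerator: n*Q = 0.012 * 37.4 = 0.4488.
Denominator: b*sqrt(S) = 2.2 * 0.042426 = 0.093337.
arg = 4.8083.
y_n = 4.8083^(3/5) = 2.5656 m.

2.5656


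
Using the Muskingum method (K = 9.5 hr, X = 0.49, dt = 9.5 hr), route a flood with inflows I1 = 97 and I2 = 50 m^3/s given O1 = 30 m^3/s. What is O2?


Muskingum coefficients:
denom = 2*K*(1-X) + dt = 2*9.5*(1-0.49) + 9.5 = 19.19.
C0 = (dt - 2*K*X)/denom = (9.5 - 2*9.5*0.49)/19.19 = 0.0099.
C1 = (dt + 2*K*X)/denom = (9.5 + 2*9.5*0.49)/19.19 = 0.9802.
C2 = (2*K*(1-X) - dt)/denom = 0.0099.
O2 = C0*I2 + C1*I1 + C2*O1
   = 0.0099*50 + 0.9802*97 + 0.0099*30
   = 95.87 m^3/s.

95.87


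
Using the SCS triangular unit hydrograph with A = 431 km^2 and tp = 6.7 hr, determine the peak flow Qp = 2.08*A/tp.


SCS formula: Qp = 2.08 * A / tp.
Qp = 2.08 * 431 / 6.7
   = 896.48 / 6.7
   = 133.8 m^3/s per cm.

133.8


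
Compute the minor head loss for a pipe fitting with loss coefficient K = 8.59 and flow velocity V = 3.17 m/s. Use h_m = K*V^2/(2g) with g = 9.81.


Minor loss formula: h_m = K * V^2/(2g).
V^2 = 3.17^2 = 10.0489.
V^2/(2g) = 10.0489 / 19.62 = 0.5122 m.
h_m = 8.59 * 0.5122 = 4.3996 m.

4.3996


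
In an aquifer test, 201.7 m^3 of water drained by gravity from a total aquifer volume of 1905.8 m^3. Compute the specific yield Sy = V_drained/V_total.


Specific yield Sy = Volume drained / Total volume.
Sy = 201.7 / 1905.8
   = 0.1058.

0.1058


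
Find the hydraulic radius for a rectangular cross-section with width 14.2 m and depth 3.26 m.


For a rectangular section:
Flow area A = b * y = 14.2 * 3.26 = 46.29 m^2.
Wetted perimeter P = b + 2y = 14.2 + 2*3.26 = 20.72 m.
Hydraulic radius R = A/P = 46.29 / 20.72 = 2.2342 m.

2.2342


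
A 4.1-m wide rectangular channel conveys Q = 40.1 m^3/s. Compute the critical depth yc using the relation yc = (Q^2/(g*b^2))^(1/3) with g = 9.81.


Using yc = (Q^2 / (g * b^2))^(1/3):
Q^2 = 40.1^2 = 1608.01.
g * b^2 = 9.81 * 4.1^2 = 9.81 * 16.81 = 164.91.
Q^2 / (g*b^2) = 1608.01 / 164.91 = 9.7508.
yc = 9.7508^(1/3) = 2.1364 m.

2.1364


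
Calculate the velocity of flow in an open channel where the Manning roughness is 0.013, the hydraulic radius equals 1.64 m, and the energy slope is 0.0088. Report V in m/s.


Manning's equation gives V = (1/n) * R^(2/3) * S^(1/2).
First, compute R^(2/3) = 1.64^(2/3) = 1.3907.
Next, S^(1/2) = 0.0088^(1/2) = 0.093808.
Then 1/n = 1/0.013 = 76.92.
V = 76.92 * 1.3907 * 0.093808 = 10.0352 m/s.

10.0352


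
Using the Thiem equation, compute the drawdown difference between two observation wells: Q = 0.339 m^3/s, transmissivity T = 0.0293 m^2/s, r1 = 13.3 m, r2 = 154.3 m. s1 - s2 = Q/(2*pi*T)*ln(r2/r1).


Thiem equation: s1 - s2 = Q/(2*pi*T) * ln(r2/r1).
ln(r2/r1) = ln(154.3/13.3) = 2.4511.
Q/(2*pi*T) = 0.339 / (2*pi*0.0293) = 0.339 / 0.1841 = 1.8414.
s1 - s2 = 1.8414 * 2.4511 = 4.5136 m.

4.5136
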